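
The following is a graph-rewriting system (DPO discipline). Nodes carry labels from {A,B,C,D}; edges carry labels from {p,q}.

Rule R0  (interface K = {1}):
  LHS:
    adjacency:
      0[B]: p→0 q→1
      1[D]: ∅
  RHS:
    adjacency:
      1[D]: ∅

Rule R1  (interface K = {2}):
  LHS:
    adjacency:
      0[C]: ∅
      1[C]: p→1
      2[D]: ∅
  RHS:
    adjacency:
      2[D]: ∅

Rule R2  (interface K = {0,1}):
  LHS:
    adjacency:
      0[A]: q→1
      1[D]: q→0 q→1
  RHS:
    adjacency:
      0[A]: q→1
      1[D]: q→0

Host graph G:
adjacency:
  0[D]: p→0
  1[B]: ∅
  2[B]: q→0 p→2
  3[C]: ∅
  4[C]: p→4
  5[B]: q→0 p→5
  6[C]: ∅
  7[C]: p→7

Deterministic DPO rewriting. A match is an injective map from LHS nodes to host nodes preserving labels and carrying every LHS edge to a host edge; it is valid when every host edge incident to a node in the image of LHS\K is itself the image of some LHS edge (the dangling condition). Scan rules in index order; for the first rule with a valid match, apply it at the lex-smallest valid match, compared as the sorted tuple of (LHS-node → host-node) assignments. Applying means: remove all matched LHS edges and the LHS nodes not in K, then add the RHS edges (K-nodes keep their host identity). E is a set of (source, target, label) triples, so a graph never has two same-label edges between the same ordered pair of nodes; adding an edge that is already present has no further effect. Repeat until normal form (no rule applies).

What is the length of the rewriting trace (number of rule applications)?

Answer: 4

Steps:
initial: |V|=8 |E|=7  E = 0-p->0 2-q->0 2-p->2 4-p->4 5-q->0 5-p->5 7-p->7
step 1: apply R0 at {0↦2, 1↦0}  → |V|=7 |E|=5  E = 0-p->0 4-p->4 5-q->0 5-p->5 7-p->7
step 2: apply R0 at {0↦5, 1↦0}  → |V|=6 |E|=3  E = 0-p->0 4-p->4 7-p->7
step 3: apply R1 at {0↦3, 1↦4, 2↦0}  → |V|=4 |E|=2  E = 0-p->0 7-p->7
step 4: apply R1 at {0↦6, 1↦7, 2↦0}  → |V|=2 |E|=1  E = 0-p->0
final graph: no rule applies after step 4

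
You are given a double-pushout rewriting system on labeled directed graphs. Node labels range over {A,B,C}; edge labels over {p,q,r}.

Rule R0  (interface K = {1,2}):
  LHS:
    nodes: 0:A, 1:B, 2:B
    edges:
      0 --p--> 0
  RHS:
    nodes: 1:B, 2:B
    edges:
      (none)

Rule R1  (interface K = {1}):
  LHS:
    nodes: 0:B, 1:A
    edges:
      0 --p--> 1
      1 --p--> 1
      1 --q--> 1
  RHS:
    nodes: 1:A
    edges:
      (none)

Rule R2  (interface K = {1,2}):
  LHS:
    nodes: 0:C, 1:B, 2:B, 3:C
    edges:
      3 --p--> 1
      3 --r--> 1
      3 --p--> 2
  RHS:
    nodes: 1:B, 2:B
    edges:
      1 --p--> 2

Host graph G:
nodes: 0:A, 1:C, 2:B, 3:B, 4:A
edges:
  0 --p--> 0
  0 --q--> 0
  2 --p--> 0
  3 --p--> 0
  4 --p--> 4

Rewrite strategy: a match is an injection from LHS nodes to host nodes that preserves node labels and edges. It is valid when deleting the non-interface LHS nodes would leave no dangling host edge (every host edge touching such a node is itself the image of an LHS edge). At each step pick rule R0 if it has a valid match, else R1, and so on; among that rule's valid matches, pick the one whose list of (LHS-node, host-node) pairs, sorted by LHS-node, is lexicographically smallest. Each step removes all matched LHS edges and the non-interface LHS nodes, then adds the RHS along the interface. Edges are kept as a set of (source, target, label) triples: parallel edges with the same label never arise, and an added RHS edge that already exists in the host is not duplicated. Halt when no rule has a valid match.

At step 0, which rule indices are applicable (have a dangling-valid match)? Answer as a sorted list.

Answer: [R0,R1]

Steps:
R0: 2 valid matches — {0↦4, 1↦2, 2↦3}, {0↦4, 1↦3, 2↦2}
R1: 2 valid matches — {0↦2, 1↦0}, {0↦3, 1↦0}
R2: no valid match — LHS pattern not found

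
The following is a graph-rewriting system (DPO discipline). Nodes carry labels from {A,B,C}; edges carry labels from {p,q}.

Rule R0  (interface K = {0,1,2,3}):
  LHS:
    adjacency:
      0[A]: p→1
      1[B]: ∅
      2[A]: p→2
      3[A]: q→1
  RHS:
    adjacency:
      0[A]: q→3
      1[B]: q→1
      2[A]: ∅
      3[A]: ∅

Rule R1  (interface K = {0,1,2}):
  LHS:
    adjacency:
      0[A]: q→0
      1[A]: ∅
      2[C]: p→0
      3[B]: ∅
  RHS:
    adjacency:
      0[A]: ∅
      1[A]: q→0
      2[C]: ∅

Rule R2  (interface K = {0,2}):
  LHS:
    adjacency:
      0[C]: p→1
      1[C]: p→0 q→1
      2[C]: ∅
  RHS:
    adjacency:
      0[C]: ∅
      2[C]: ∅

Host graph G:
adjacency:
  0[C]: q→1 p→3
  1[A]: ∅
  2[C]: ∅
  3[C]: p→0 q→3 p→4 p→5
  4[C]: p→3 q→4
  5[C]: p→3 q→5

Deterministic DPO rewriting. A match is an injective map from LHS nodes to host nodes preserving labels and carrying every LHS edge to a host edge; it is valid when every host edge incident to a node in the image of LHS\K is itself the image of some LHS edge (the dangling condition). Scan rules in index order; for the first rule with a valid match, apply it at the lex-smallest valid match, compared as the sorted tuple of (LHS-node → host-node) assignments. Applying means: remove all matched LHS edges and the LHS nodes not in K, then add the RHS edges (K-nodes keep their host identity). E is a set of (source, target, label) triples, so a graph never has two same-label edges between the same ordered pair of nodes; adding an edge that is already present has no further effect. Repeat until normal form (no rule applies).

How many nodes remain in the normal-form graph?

Answer: 3

Derivation:
start.  V:6 E:10  edges: 0-q->1 0-p->3 3-p->0 3-q->3 3-p->4 3-p->5 4-p->3 4-q->4 5-p->3 5-q->5
1. fire R2 via {0↦3, 1↦4, 2↦0}  →  V:5 E:7  edges: 0-q->1 0-p->3 3-p->0 3-q->3 3-p->5 5-p->3 5-q->5
2. fire R2 via {0↦3, 1↦5, 2↦0}  →  V:4 E:4  edges: 0-q->1 0-p->3 3-p->0 3-q->3
3. fire R2 via {0↦0, 1↦3, 2↦2}  →  V:3 E:1  edges: 0-q->1
final graph: no rule applies after step 3
NF nodes: {0:C, 1:A, 2:C}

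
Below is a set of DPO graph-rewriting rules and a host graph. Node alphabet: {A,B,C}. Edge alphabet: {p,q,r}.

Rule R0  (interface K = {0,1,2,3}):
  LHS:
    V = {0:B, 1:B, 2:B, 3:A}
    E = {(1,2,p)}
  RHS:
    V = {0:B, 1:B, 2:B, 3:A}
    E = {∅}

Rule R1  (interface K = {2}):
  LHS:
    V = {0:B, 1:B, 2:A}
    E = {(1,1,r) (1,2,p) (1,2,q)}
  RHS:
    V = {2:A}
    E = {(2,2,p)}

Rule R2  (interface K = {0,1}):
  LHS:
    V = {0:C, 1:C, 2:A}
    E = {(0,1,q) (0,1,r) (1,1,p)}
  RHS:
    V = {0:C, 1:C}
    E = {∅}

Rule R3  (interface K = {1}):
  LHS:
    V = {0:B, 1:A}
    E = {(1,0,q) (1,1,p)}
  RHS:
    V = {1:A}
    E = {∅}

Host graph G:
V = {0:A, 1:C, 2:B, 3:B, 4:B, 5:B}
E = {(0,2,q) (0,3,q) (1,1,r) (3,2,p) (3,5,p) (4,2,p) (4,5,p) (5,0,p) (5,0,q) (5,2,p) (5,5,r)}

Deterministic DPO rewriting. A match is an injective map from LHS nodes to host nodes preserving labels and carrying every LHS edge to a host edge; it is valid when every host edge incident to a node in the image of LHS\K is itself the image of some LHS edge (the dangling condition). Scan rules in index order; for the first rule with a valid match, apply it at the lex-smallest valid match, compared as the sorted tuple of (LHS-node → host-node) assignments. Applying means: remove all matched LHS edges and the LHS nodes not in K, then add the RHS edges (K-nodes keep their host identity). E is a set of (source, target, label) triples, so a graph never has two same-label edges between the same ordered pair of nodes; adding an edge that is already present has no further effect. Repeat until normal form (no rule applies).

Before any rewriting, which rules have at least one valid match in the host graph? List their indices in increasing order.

R0: 10 valid matches — {0↦2, 1↦3, 2↦5, 3↦0}, {0↦2, 1↦4, 2↦5, 3↦0}, {0↦3, 1↦4, 2↦2, 3↦0} (+7 more)
R1: no valid match — 3 raw matches, all fail dangling condition
R2: no valid match — LHS pattern not found
R3: no valid match — LHS pattern not found

Answer: [R0]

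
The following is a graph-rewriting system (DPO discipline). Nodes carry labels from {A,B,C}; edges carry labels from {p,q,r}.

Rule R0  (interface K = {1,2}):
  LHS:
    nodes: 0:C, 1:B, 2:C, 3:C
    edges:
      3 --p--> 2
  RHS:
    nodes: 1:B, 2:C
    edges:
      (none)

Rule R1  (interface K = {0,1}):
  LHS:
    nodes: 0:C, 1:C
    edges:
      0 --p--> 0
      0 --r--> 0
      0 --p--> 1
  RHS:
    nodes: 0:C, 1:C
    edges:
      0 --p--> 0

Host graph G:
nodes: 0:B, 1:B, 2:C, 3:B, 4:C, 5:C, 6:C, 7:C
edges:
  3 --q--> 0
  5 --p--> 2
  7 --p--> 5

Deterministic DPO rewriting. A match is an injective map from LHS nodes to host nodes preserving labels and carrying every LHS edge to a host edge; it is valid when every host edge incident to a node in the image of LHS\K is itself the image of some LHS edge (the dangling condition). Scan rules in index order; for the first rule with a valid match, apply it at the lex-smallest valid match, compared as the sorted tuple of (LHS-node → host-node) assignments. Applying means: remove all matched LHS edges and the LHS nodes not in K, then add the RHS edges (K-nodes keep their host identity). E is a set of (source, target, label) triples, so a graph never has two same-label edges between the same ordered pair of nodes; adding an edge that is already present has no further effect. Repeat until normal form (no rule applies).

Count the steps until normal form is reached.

Answer: 2

Rewrite trace:
[0] host  ⇒  8 nodes, 3 edges  {3-q->0 5-p->2 7-p->5}
[1] R0 @ {0↦4, 1↦0, 2↦5, 3↦7}  ⇒  6 nodes, 2 edges  {3-q->0 5-p->2}
[2] R0 @ {0↦6, 1↦0, 2↦2, 3↦5}  ⇒  4 nodes, 1 edges  {3-q->0}
halt: no rule applies after step 2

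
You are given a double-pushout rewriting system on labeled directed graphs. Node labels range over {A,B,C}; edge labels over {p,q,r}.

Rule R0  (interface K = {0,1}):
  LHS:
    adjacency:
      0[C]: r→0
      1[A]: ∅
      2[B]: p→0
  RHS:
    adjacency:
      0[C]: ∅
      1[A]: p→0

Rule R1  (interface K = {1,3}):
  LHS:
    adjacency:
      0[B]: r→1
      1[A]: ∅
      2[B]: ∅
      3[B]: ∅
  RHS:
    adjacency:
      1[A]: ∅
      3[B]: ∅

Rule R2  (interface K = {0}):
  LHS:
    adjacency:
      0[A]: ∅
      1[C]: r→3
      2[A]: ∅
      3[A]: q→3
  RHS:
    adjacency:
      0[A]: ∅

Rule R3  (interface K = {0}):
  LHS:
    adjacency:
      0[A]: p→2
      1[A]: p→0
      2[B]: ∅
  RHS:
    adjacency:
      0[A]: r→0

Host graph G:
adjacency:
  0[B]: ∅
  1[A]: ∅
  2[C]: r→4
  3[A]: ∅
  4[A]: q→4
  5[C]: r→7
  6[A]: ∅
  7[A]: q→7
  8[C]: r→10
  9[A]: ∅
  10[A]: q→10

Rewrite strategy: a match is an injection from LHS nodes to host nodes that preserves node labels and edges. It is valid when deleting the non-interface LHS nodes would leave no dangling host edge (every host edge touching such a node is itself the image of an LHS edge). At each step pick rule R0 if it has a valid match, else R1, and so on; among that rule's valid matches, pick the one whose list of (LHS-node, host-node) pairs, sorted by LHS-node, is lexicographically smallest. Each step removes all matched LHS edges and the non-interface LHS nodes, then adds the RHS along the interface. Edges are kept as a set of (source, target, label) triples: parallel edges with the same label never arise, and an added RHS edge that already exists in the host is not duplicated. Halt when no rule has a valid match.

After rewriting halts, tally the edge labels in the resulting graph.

[0] host  ⇒  11 nodes, 6 edges  {2-r->4 4-q->4 5-r->7 7-q->7 8-r->10 10-q->10}
[1] R2 @ {0↦1, 1↦2, 2↦3, 3↦4}  ⇒  8 nodes, 4 edges  {5-r->7 7-q->7 8-r->10 10-q->10}
[2] R2 @ {0↦1, 1↦5, 2↦6, 3↦7}  ⇒  5 nodes, 2 edges  {8-r->10 10-q->10}
[3] R2 @ {0↦1, 1↦8, 2↦9, 3↦10}  ⇒  2 nodes, 0 edges  {∅}
halt: no rule applies after step 3
NF edges: []

Answer: (no edges)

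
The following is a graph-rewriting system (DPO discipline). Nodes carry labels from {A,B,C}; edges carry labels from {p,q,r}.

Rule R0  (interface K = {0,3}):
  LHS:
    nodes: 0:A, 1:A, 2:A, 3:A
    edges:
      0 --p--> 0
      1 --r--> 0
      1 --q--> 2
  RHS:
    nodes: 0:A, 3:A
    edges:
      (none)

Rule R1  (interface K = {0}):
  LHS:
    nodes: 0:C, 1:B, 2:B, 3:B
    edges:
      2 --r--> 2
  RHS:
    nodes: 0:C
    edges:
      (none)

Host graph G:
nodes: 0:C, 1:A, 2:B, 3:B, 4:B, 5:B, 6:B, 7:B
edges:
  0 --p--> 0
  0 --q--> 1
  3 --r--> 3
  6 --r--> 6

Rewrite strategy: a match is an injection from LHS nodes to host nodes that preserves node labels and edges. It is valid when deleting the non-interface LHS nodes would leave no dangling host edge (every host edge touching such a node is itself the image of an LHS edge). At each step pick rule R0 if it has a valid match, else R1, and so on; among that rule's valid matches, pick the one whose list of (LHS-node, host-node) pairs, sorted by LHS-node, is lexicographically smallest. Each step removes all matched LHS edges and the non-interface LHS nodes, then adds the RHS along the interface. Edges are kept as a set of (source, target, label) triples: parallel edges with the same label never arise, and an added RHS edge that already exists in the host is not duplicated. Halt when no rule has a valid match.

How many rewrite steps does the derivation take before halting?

Answer: 2

Steps:
start.  V:8 E:4  edges: 0-p->0 0-q->1 3-r->3 6-r->6
1. fire R1 via {0↦0, 1↦2, 2↦3, 3↦4}  →  V:5 E:3  edges: 0-p->0 0-q->1 6-r->6
2. fire R1 via {0↦0, 1↦5, 2↦6, 3↦7}  →  V:2 E:2  edges: 0-p->0 0-q->1
final graph: no rule applies after step 2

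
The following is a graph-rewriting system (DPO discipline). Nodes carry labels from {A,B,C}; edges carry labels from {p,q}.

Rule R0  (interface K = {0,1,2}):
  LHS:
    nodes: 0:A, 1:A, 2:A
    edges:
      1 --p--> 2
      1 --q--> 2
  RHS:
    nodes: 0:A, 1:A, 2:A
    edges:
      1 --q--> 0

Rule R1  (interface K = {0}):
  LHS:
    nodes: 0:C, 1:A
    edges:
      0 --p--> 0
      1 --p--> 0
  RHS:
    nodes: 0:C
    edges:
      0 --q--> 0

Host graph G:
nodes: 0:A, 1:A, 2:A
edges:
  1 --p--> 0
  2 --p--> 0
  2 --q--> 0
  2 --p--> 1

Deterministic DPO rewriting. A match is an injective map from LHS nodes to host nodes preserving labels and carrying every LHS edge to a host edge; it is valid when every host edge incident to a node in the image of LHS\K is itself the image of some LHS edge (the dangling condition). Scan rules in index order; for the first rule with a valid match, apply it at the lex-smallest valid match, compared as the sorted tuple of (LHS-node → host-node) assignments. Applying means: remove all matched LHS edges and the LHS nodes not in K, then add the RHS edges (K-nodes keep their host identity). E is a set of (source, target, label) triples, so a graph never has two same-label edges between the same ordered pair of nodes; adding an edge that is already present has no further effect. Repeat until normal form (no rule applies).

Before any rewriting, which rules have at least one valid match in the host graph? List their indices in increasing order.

R0: 1 valid match — {0↦1, 1↦2, 2↦0}
R1: no valid match — LHS pattern not found

Answer: [R0]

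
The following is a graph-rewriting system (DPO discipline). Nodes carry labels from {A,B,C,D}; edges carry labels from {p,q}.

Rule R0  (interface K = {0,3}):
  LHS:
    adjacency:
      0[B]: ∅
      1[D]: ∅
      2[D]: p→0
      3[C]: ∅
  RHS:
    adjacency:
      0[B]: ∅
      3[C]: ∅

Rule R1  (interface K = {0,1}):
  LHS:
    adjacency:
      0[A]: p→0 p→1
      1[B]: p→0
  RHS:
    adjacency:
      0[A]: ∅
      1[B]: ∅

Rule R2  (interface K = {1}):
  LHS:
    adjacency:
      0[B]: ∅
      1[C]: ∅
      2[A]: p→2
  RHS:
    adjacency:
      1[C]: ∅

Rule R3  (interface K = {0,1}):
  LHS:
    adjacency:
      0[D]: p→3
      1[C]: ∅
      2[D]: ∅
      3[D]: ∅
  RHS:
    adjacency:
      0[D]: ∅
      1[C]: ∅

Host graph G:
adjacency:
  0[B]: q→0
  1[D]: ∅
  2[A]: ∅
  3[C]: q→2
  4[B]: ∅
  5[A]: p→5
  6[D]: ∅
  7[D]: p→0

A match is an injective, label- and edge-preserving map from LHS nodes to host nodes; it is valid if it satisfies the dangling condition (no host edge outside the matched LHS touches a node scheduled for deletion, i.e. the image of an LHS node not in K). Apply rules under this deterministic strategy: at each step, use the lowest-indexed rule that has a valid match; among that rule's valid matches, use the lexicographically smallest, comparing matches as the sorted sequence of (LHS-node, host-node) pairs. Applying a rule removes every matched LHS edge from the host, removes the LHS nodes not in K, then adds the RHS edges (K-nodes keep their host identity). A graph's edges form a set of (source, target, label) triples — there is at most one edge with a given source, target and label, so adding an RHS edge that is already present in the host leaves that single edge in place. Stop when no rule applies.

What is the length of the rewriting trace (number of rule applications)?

initial: |V|=8 |E|=4  E = 0-q->0 3-q->2 5-p->5 7-p->0
step 1: apply R0 at {0↦0, 1↦1, 2↦7, 3↦3}  → |V|=6 |E|=3  E = 0-q->0 3-q->2 5-p->5
step 2: apply R2 at {0↦4, 1↦3, 2↦5}  → |V|=4 |E|=2  E = 0-q->0 3-q->2
halt: no rule applies after step 2

Answer: 2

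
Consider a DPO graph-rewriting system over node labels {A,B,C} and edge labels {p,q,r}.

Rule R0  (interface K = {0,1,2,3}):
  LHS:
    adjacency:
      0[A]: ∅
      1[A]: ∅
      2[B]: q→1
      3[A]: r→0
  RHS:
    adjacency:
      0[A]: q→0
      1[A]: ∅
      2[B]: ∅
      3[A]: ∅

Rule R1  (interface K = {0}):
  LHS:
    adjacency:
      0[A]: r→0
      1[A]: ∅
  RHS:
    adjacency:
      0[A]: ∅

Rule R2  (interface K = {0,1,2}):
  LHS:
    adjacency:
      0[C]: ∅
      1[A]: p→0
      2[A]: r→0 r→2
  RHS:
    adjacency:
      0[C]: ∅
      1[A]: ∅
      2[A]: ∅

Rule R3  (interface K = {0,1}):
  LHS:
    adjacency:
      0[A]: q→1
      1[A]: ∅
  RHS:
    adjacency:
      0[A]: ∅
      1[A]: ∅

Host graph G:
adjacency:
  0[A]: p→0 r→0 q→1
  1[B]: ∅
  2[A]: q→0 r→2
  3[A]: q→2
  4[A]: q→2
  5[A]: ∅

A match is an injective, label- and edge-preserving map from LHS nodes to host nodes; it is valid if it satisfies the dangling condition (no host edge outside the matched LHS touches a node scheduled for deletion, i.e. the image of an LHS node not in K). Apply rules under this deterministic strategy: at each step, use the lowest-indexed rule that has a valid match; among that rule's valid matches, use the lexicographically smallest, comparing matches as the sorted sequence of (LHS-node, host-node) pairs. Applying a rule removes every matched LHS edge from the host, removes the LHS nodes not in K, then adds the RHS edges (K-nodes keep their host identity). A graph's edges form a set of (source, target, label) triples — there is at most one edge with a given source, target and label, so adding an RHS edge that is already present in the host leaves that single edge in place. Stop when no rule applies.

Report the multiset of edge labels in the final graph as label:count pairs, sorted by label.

Answer: p:1 q:1

Rewrite trace:
initial: |V|=6 |E|=7  E = 0-p->0 0-r->0 0-q->1 2-q->0 2-r->2 3-q->2 4-q->2
step 1: apply R1 at {0↦0, 1↦5}  → |V|=5 |E|=6  E = 0-p->0 0-q->1 2-q->0 2-r->2 3-q->2 4-q->2
step 2: apply R3 at {0↦2, 1↦0}  → |V|=5 |E|=5  E = 0-p->0 0-q->1 2-r->2 3-q->2 4-q->2
step 3: apply R3 at {0↦3, 1↦2}  → |V|=5 |E|=4  E = 0-p->0 0-q->1 2-r->2 4-q->2
step 4: apply R1 at {0↦2, 1↦3}  → |V|=4 |E|=3  E = 0-p->0 0-q->1 4-q->2
step 5: apply R3 at {0↦4, 1↦2}  → |V|=4 |E|=2  E = 0-p->0 0-q->1
halt: no rule applies after step 5
NF edges: [(0, 0, 'p'), (0, 1, 'q')]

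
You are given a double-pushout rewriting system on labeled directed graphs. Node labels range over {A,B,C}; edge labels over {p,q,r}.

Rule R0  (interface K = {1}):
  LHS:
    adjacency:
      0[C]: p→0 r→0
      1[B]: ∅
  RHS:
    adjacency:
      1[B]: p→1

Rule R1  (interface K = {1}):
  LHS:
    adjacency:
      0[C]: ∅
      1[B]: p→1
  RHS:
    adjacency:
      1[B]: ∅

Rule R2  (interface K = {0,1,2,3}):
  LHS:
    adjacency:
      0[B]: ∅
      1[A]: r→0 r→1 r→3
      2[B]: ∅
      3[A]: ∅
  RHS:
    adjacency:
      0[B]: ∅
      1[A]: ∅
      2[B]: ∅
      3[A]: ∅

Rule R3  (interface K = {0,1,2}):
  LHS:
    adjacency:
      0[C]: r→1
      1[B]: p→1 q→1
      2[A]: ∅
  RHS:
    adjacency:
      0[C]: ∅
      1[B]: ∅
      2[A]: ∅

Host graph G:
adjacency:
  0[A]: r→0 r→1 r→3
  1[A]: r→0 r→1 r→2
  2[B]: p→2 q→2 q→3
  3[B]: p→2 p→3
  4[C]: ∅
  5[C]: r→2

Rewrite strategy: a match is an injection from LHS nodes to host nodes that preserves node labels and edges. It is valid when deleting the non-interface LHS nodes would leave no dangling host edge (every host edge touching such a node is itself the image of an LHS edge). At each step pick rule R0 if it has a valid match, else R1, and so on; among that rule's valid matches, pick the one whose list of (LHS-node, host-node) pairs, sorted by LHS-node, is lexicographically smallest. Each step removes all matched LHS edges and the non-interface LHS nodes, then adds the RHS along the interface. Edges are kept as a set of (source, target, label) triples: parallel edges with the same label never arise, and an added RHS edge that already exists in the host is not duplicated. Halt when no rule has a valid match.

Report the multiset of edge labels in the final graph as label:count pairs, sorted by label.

initial: |V|=6 |E|=12  E = 0-r->0 0-r->1 0-r->3 1-r->0 1-r->1 1-r->2 2-p->2 2-q->2 2-q->3 3-p->2 3-p->3 5-r->2
step 1: apply R1 at {0↦4, 1↦2}  → |V|=5 |E|=11  E = 0-r->0 0-r->1 0-r->3 1-r->0 1-r->1 1-r->2 2-q->2 2-q->3 3-p->2 3-p->3 5-r->2
step 2: apply R2 at {0↦2, 1↦1, 2↦3, 3↦0}  → |V|=5 |E|=8  E = 0-r->0 0-r->1 0-r->3 2-q->2 2-q->3 3-p->2 3-p->3 5-r->2
step 3: apply R2 at {0↦3, 1↦0, 2↦2, 3↦1}  → |V|=5 |E|=5  E = 2-q->2 2-q->3 3-p->2 3-p->3 5-r->2
final graph: no rule applies after step 3
NF edges: [(2, 2, 'q'), (2, 3, 'q'), (3, 2, 'p'), (3, 3, 'p'), (5, 2, 'r')]

Answer: p:2 q:2 r:1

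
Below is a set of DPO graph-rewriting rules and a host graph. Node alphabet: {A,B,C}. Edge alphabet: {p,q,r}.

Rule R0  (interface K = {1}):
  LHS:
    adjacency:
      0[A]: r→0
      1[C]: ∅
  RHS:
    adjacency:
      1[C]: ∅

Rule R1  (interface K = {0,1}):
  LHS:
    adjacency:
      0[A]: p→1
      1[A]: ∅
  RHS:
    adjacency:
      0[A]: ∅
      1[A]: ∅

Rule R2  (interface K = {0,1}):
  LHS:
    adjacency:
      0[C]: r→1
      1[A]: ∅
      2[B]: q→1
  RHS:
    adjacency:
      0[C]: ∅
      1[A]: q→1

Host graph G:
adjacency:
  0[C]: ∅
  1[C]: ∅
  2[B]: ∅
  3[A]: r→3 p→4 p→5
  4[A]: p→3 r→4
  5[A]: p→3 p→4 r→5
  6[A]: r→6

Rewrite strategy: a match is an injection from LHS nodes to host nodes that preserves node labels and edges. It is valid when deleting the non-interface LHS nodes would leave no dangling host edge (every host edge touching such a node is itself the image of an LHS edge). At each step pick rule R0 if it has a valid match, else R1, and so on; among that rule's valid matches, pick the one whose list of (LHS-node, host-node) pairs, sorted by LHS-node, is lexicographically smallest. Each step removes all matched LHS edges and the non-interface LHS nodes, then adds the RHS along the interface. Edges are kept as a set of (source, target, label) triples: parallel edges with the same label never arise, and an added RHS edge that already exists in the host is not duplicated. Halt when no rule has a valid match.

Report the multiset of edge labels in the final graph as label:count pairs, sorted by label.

start.  V:7 E:9  edges: 3-r->3 3-p->4 3-p->5 4-p->3 4-r->4 5-p->3 5-p->4 5-r->5 6-r->6
1. fire R0 via {0↦6, 1↦0}  →  V:6 E:8  edges: 3-r->3 3-p->4 3-p->5 4-p->3 4-r->4 5-p->3 5-p->4 5-r->5
2. fire R1 via {0↦3, 1↦4}  →  V:6 E:7  edges: 3-r->3 3-p->5 4-p->3 4-r->4 5-p->3 5-p->4 5-r->5
3. fire R1 via {0↦3, 1↦5}  →  V:6 E:6  edges: 3-r->3 4-p->3 4-r->4 5-p->3 5-p->4 5-r->5
4. fire R1 via {0↦4, 1↦3}  →  V:6 E:5  edges: 3-r->3 4-r->4 5-p->3 5-p->4 5-r->5
5. fire R1 via {0↦5, 1↦3}  →  V:6 E:4  edges: 3-r->3 4-r->4 5-p->4 5-r->5
6. fire R0 via {0↦3, 1↦0}  →  V:5 E:3  edges: 4-r->4 5-p->4 5-r->5
7. fire R1 via {0↦5, 1↦4}  →  V:5 E:2  edges: 4-r->4 5-r->5
8. fire R0 via {0↦4, 1↦0}  →  V:4 E:1  edges: 5-r->5
9. fire R0 via {0↦5, 1↦0}  →  V:3 E:0  edges: ∅
final graph: no rule applies after step 9
NF edges: []

Answer: (no edges)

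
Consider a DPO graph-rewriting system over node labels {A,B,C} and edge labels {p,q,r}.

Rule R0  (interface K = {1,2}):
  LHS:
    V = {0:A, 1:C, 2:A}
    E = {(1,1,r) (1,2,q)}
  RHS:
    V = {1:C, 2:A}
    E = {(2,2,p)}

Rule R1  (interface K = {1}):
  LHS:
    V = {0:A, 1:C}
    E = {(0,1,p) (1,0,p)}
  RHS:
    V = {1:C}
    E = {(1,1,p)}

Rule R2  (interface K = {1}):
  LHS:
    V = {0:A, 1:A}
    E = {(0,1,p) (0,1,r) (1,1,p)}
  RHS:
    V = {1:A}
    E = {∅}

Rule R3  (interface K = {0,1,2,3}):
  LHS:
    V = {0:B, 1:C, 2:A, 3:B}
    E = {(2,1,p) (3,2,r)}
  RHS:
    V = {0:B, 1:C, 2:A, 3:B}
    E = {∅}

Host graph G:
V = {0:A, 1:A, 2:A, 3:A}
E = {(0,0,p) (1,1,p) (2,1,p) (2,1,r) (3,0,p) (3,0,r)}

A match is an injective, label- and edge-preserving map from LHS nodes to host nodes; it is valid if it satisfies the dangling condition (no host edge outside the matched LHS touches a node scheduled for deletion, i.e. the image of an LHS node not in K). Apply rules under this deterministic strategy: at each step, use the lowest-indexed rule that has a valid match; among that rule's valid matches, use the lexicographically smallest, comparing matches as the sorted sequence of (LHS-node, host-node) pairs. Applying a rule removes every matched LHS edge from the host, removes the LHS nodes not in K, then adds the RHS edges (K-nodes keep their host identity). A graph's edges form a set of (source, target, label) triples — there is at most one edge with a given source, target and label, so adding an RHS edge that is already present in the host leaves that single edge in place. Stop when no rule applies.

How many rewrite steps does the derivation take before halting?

initial: |V|=4 |E|=6  E = 0-p->0 1-p->1 2-p->1 2-r->1 3-p->0 3-r->0
step 1: apply R2 at {0↦2, 1↦1}  → |V|=3 |E|=3  E = 0-p->0 3-p->0 3-r->0
step 2: apply R2 at {0↦3, 1↦0}  → |V|=2 |E|=0  E = ∅
halt: no rule applies after step 2

Answer: 2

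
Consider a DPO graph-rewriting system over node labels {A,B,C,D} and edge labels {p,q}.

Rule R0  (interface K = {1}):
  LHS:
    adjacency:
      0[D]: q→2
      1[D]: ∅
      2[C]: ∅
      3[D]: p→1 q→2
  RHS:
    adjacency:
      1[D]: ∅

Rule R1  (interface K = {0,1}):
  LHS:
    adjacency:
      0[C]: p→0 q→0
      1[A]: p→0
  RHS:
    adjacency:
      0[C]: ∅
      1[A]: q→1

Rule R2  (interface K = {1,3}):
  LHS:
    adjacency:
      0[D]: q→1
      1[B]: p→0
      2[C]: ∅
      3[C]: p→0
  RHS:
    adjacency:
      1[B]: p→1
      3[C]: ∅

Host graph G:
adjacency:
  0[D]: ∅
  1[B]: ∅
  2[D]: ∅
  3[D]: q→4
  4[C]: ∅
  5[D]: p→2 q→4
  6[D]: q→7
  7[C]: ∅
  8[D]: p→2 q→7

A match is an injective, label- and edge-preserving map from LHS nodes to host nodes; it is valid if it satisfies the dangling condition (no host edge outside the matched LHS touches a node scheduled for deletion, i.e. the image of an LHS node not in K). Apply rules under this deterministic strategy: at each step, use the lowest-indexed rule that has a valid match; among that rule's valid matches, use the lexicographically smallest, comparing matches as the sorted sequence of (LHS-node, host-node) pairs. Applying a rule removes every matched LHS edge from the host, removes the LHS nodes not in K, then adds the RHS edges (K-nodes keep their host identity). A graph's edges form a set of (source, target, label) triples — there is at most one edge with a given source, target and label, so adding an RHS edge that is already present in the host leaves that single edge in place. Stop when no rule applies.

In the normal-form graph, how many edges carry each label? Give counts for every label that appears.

initial: |V|=9 |E|=6  E = 3-q->4 5-p->2 5-q->4 6-q->7 8-p->2 8-q->7
step 1: apply R0 at {0↦3, 1↦2, 2↦4, 3↦5}  → |V|=6 |E|=3  E = 6-q->7 8-p->2 8-q->7
step 2: apply R0 at {0↦6, 1↦2, 2↦7, 3↦8}  → |V|=3 |E|=0  E = ∅
final graph: no rule applies after step 2
NF edges: []

Answer: (no edges)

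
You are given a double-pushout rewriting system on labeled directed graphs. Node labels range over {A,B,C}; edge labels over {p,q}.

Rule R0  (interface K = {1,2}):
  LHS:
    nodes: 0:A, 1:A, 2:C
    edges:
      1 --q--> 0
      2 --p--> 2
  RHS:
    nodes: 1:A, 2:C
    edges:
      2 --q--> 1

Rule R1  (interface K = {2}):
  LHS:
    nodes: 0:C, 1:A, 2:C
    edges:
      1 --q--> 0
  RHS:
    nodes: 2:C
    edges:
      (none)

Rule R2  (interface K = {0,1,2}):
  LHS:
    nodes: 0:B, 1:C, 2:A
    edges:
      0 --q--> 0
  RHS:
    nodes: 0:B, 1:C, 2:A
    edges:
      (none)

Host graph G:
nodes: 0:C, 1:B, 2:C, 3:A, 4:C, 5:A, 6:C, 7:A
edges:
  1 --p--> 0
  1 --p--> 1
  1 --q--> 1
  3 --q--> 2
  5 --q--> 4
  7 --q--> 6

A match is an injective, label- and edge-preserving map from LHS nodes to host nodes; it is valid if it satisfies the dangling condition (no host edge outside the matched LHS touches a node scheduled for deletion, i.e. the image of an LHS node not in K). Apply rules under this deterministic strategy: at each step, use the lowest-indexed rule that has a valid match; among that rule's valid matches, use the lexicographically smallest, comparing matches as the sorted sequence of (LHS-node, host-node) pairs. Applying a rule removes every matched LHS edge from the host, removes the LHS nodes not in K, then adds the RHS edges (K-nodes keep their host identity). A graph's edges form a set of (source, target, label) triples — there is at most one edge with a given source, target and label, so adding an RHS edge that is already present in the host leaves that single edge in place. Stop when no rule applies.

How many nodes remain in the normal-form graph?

Answer: 2

Rewrite trace:
start.  V:8 E:6  edges: 1-p->0 1-p->1 1-q->1 3-q->2 5-q->4 7-q->6
1. fire R1 via {0↦2, 1↦3, 2↦0}  →  V:6 E:5  edges: 1-p->0 1-p->1 1-q->1 5-q->4 7-q->6
2. fire R1 via {0↦4, 1↦5, 2↦0}  →  V:4 E:4  edges: 1-p->0 1-p->1 1-q->1 7-q->6
3. fire R1 via {0↦6, 1↦7, 2↦0}  →  V:2 E:3  edges: 1-p->0 1-p->1 1-q->1
halt: no rule applies after step 3
NF nodes: {0:C, 1:B}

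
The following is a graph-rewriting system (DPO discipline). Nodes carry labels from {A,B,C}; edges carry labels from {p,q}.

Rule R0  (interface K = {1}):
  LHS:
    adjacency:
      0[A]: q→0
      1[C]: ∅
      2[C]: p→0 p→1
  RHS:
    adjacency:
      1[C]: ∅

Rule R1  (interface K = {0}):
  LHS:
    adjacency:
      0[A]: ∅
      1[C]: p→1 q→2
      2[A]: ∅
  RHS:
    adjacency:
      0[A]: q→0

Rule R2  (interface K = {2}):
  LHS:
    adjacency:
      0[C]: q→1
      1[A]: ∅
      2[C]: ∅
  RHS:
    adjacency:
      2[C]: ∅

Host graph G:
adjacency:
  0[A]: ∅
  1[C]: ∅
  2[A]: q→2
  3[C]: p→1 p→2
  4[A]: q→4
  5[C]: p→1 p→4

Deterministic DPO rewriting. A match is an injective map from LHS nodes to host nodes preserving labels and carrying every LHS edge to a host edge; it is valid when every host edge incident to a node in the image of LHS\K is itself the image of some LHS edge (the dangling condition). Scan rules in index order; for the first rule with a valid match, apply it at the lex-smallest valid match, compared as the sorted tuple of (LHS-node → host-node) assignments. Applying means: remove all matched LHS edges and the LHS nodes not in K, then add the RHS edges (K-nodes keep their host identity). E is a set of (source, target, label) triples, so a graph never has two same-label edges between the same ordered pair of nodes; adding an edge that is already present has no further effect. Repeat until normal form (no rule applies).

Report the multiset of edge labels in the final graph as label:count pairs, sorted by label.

Answer: (no edges)

Rewrite trace:
initial: |V|=6 |E|=6  E = 2-q->2 3-p->1 3-p->2 4-q->4 5-p->1 5-p->4
step 1: apply R0 at {0↦2, 1↦1, 2↦3}  → |V|=4 |E|=3  E = 4-q->4 5-p->1 5-p->4
step 2: apply R0 at {0↦4, 1↦1, 2↦5}  → |V|=2 |E|=0  E = ∅
normal form: no rule applies after step 2
NF edges: []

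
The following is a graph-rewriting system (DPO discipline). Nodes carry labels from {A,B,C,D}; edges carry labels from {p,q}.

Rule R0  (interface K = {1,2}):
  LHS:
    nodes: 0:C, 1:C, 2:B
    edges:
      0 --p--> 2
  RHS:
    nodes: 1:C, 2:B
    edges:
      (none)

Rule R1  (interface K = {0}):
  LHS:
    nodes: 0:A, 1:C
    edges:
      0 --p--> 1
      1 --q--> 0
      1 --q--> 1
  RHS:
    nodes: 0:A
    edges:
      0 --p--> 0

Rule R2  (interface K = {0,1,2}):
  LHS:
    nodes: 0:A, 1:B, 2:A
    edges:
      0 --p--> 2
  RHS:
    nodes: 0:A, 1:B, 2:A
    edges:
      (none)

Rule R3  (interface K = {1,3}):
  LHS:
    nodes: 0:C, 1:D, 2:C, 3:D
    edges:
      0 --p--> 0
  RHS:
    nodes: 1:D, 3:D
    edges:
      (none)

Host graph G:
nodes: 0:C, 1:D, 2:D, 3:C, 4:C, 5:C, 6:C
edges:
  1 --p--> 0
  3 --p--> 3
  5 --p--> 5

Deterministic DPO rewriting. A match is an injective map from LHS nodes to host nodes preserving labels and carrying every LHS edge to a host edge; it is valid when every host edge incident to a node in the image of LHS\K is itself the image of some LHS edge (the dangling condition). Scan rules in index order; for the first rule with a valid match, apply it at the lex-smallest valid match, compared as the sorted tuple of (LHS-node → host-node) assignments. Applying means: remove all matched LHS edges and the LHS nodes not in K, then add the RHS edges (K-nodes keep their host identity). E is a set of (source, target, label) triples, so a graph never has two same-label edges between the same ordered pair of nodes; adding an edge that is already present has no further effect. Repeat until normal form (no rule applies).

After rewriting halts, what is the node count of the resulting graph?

Answer: 3

Derivation:
initial: |V|=7 |E|=3  E = 1-p->0 3-p->3 5-p->5
step 1: apply R3 at {0↦3, 1↦1, 2↦4, 3↦2}  → |V|=5 |E|=2  E = 1-p->0 5-p->5
step 2: apply R3 at {0↦5, 1↦1, 2↦6, 3↦2}  → |V|=3 |E|=1  E = 1-p->0
normal form: no rule applies after step 2
NF nodes: {0:C, 1:D, 2:D}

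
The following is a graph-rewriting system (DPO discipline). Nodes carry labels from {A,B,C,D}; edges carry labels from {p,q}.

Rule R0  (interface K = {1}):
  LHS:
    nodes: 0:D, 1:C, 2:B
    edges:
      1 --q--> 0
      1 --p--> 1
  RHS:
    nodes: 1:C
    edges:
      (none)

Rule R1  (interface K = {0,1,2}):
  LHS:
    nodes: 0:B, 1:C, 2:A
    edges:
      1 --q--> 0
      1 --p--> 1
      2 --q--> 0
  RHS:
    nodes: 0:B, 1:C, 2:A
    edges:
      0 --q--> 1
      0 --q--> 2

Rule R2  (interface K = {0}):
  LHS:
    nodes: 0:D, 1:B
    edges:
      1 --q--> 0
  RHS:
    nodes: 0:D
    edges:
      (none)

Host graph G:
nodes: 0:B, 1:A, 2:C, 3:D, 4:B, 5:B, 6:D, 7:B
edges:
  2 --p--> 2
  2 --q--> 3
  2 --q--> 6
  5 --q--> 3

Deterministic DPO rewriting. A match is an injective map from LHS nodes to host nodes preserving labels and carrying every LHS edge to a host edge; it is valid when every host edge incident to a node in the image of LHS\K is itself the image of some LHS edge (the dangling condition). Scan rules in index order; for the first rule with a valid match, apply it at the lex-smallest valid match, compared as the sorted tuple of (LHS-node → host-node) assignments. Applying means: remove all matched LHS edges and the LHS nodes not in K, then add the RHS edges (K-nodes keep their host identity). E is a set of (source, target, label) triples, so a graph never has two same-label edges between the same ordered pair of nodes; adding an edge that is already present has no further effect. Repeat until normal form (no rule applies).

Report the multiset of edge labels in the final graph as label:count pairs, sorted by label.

Answer: q:1

Derivation:
[0] host  ⇒  8 nodes, 4 edges  {2-p->2 2-q->3 2-q->6 5-q->3}
[1] R0 @ {0↦6, 1↦2, 2↦0}  ⇒  6 nodes, 2 edges  {2-q->3 5-q->3}
[2] R2 @ {0↦3, 1↦5}  ⇒  5 nodes, 1 edges  {2-q->3}
normal form: no rule applies after step 2
NF edges: [(2, 3, 'q')]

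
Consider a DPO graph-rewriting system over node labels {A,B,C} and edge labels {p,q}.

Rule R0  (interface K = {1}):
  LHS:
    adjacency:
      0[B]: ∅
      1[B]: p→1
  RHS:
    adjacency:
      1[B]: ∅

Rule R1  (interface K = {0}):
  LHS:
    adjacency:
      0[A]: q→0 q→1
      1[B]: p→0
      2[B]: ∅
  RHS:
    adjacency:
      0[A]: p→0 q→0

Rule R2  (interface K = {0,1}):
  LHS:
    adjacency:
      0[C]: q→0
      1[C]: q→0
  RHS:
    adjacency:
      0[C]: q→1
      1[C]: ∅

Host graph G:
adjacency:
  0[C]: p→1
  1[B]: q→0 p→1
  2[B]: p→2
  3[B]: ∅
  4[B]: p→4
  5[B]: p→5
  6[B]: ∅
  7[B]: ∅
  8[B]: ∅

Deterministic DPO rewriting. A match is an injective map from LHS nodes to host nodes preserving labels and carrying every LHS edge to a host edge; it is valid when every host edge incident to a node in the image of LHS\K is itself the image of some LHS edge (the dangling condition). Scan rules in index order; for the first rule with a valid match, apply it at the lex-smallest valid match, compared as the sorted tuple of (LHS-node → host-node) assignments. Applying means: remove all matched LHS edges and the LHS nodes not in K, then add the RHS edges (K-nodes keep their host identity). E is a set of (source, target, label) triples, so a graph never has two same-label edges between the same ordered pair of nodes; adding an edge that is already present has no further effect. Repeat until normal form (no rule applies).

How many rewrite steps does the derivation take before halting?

[0] host  ⇒  9 nodes, 6 edges  {0-p->1 1-q->0 1-p->1 2-p->2 4-p->4 5-p->5}
[1] R0 @ {0↦3, 1↦1}  ⇒  8 nodes, 5 edges  {0-p->1 1-q->0 2-p->2 4-p->4 5-p->5}
[2] R0 @ {0↦6, 1↦2}  ⇒  7 nodes, 4 edges  {0-p->1 1-q->0 4-p->4 5-p->5}
[3] R0 @ {0↦2, 1↦4}  ⇒  6 nodes, 3 edges  {0-p->1 1-q->0 5-p->5}
[4] R0 @ {0↦4, 1↦5}  ⇒  5 nodes, 2 edges  {0-p->1 1-q->0}
normal form: no rule applies after step 4

Answer: 4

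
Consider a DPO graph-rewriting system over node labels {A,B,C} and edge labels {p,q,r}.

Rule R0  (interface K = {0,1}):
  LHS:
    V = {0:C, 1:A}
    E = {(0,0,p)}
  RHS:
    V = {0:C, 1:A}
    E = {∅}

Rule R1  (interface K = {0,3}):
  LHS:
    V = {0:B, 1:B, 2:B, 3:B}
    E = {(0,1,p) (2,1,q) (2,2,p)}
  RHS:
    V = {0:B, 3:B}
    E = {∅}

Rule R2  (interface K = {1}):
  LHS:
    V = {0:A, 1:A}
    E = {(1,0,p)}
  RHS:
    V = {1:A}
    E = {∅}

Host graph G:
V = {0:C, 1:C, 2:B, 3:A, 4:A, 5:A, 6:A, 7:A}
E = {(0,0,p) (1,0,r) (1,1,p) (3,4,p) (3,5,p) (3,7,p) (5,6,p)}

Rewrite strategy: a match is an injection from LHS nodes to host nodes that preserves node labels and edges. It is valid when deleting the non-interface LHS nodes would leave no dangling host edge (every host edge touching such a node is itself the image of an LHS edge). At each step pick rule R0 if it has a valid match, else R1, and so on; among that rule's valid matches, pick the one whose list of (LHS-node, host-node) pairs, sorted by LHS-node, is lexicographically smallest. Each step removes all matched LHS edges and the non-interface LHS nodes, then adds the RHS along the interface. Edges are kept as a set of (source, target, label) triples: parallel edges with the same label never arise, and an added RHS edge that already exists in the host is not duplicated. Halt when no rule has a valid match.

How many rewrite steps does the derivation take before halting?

[0] host  ⇒  8 nodes, 7 edges  {0-p->0 1-r->0 1-p->1 3-p->4 3-p->5 3-p->7 5-p->6}
[1] R0 @ {0↦0, 1↦3}  ⇒  8 nodes, 6 edges  {1-r->0 1-p->1 3-p->4 3-p->5 3-p->7 5-p->6}
[2] R0 @ {0↦1, 1↦3}  ⇒  8 nodes, 5 edges  {1-r->0 3-p->4 3-p->5 3-p->7 5-p->6}
[3] R2 @ {0↦4, 1↦3}  ⇒  7 nodes, 4 edges  {1-r->0 3-p->5 3-p->7 5-p->6}
[4] R2 @ {0↦6, 1↦5}  ⇒  6 nodes, 3 edges  {1-r->0 3-p->5 3-p->7}
[5] R2 @ {0↦5, 1↦3}  ⇒  5 nodes, 2 edges  {1-r->0 3-p->7}
[6] R2 @ {0↦7, 1↦3}  ⇒  4 nodes, 1 edges  {1-r->0}
halt: no rule applies after step 6

Answer: 6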